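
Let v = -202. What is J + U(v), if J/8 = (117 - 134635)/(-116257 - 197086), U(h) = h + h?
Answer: -125514428/313343 ≈ -400.57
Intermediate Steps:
U(h) = 2*h
J = 1076144/313343 (J = 8*((117 - 134635)/(-116257 - 197086)) = 8*(-134518/(-313343)) = 8*(-134518*(-1/313343)) = 8*(134518/313343) = 1076144/313343 ≈ 3.4344)
J + U(v) = 1076144/313343 + 2*(-202) = 1076144/313343 - 404 = -125514428/313343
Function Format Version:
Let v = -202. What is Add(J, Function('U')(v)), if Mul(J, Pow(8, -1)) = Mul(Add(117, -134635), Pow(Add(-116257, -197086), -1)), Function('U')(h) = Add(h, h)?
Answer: Rational(-125514428, 313343) ≈ -400.57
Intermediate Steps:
Function('U')(h) = Mul(2, h)
J = Rational(1076144, 313343) (J = Mul(8, Mul(Add(117, -134635), Pow(Add(-116257, -197086), -1))) = Mul(8, Mul(-134518, Pow(-313343, -1))) = Mul(8, Mul(-134518, Rational(-1, 313343))) = Mul(8, Rational(134518, 313343)) = Rational(1076144, 313343) ≈ 3.4344)
Add(J, Function('U')(v)) = Add(Rational(1076144, 313343), Mul(2, -202)) = Add(Rational(1076144, 313343), -404) = Rational(-125514428, 313343)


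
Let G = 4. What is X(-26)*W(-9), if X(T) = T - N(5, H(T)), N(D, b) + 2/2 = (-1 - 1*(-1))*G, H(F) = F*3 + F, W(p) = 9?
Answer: -225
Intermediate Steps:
H(F) = 4*F (H(F) = 3*F + F = 4*F)
N(D, b) = -1 (N(D, b) = -1 + (-1 - 1*(-1))*4 = -1 + (-1 + 1)*4 = -1 + 0*4 = -1 + 0 = -1)
X(T) = 1 + T (X(T) = T - 1*(-1) = T + 1 = 1 + T)
X(-26)*W(-9) = (1 - 26)*9 = -25*9 = -225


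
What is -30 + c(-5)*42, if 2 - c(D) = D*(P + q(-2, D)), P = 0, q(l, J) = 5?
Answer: 1104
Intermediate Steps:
c(D) = 2 - 5*D (c(D) = 2 - D*(0 + 5) = 2 - D*5 = 2 - 5*D)
-30 + c(-5)*42 = -30 + (2 - 5*(-5))*42 = -30 + (2 + 25)*42 = -30 + 27*42 = -30 + 1134 = 1104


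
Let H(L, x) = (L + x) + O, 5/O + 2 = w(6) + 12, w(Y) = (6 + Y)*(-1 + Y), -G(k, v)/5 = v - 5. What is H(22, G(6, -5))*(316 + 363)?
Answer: 97873/2 ≈ 48937.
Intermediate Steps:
G(k, v) = 25 - 5*v (G(k, v) = -5*(v - 5) = -5*(-5 + v) = 25 - 5*v)
w(Y) = (-1 + Y)*(6 + Y)
O = 1/14 (O = 5/(-2 + ((-6 + 6**2 + 5*6) + 12)) = 5/(-2 + ((-6 + 36 + 30) + 12)) = 5/(-2 + (60 + 12)) = 5/(-2 + 72) = 5/70 = 5*(1/70) = 1/14 ≈ 0.071429)
H(L, x) = 1/14 + L + x (H(L, x) = (L + x) + 1/14 = 1/14 + L + x)
H(22, G(6, -5))*(316 + 363) = (1/14 + 22 + (25 - 5*(-5)))*(316 + 363) = (1/14 + 22 + (25 + 25))*679 = (1/14 + 22 + 50)*679 = (1009/14)*679 = 97873/2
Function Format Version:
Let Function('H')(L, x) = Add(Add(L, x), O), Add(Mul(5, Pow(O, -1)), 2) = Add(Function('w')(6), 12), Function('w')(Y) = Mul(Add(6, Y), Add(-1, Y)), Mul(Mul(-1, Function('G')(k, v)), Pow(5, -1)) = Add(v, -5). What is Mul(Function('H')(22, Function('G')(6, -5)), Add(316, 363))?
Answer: Rational(97873, 2) ≈ 48937.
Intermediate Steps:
Function('G')(k, v) = Add(25, Mul(-5, v)) (Function('G')(k, v) = Mul(-5, Add(v, -5)) = Mul(-5, Add(-5, v)) = Add(25, Mul(-5, v)))
Function('w')(Y) = Mul(Add(-1, Y), Add(6, Y))
O = Rational(1, 14) (O = Mul(5, Pow(Add(-2, Add(Add(-6, Pow(6, 2), Mul(5, 6)), 12)), -1)) = Mul(5, Pow(Add(-2, Add(Add(-6, 36, 30), 12)), -1)) = Mul(5, Pow(Add(-2, Add(60, 12)), -1)) = Mul(5, Pow(Add(-2, 72), -1)) = Mul(5, Pow(70, -1)) = Mul(5, Rational(1, 70)) = Rational(1, 14) ≈ 0.071429)
Function('H')(L, x) = Add(Rational(1, 14), L, x) (Function('H')(L, x) = Add(Add(L, x), Rational(1, 14)) = Add(Rational(1, 14), L, x))
Mul(Function('H')(22, Function('G')(6, -5)), Add(316, 363)) = Mul(Add(Rational(1, 14), 22, Add(25, Mul(-5, -5))), Add(316, 363)) = Mul(Add(Rational(1, 14), 22, Add(25, 25)), 679) = Mul(Add(Rational(1, 14), 22, 50), 679) = Mul(Rational(1009, 14), 679) = Rational(97873, 2)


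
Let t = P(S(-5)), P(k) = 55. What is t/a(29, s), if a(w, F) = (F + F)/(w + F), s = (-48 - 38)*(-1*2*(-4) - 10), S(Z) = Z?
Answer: 11055/344 ≈ 32.137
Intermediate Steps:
s = 172 (s = -86*(-2*(-4) - 10) = -86*(8 - 10) = -86*(-2) = 172)
a(w, F) = 2*F/(F + w) (a(w, F) = (2*F)/(F + w) = 2*F/(F + w))
t = 55
t/a(29, s) = 55/((2*172/(172 + 29))) = 55/((2*172/201)) = 55/((2*172*(1/201))) = 55/(344/201) = 55*(201/344) = 11055/344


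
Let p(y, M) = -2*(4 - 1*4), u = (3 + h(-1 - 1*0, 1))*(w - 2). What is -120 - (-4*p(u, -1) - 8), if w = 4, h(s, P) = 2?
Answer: -112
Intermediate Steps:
u = 10 (u = (3 + 2)*(4 - 2) = 5*2 = 10)
p(y, M) = 0 (p(y, M) = -2*(4 - 4) = -2*0 = 0)
-120 - (-4*p(u, -1) - 8) = -120 - (-4*0 - 8) = -120 - (0 - 8) = -120 - 1*(-8) = -120 + 8 = -112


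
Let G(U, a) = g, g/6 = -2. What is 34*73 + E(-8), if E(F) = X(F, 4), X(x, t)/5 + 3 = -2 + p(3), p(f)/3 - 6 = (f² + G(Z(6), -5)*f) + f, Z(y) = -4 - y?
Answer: 2187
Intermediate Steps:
g = -12 (g = 6*(-2) = -12)
G(U, a) = -12
p(f) = 18 - 33*f + 3*f² (p(f) = 18 + 3*((f² - 12*f) + f) = 18 + 3*(f² - 11*f) = 18 + (-33*f + 3*f²) = 18 - 33*f + 3*f²)
X(x, t) = -295 (X(x, t) = -15 + 5*(-2 + (18 - 33*3 + 3*3²)) = -15 + 5*(-2 + (18 - 99 + 3*9)) = -15 + 5*(-2 + (18 - 99 + 27)) = -15 + 5*(-2 - 54) = -15 + 5*(-56) = -15 - 280 = -295)
E(F) = -295
34*73 + E(-8) = 34*73 - 295 = 2482 - 295 = 2187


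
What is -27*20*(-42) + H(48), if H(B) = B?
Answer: 22728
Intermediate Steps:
-27*20*(-42) + H(48) = -27*20*(-42) + 48 = -540*(-42) + 48 = 22680 + 48 = 22728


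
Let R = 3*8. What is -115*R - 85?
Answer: -2845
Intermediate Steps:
R = 24
-115*R - 85 = -115*24 - 85 = -2760 - 85 = -2845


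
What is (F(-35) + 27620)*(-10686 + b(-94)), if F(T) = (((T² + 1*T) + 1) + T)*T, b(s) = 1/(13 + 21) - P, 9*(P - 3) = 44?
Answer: 7002766940/51 ≈ 1.3731e+8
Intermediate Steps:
P = 71/9 (P = 3 + (⅑)*44 = 3 + 44/9 = 71/9 ≈ 7.8889)
b(s) = -2405/306 (b(s) = 1/(13 + 21) - 1*71/9 = 1/34 - 71/9 = -2405/306)
F(T) = T*(1 + T² + 2*T) (F(T) = (((T² + T) + 1) + T)*T = (((T + T²) + 1) + T)*T = ((1 + T + T²) + T)*T = (1 + T² + 2*T)*T = T*(1 + T² + 2*T))
(F(-35) + 27620)*(-10686 + b(-94)) = (-35*(1 + (-35)² + 2*(-35)) + 27620)*(-10686 - 2405/306) = (-35*(1 + 1225 - 70) + 27620)*(-3272321/306) = (-35*1156 + 27620)*(-3272321/306) = (-40460 + 27620)*(-3272321/306) = -12840*(-3272321/306) = 7002766940/51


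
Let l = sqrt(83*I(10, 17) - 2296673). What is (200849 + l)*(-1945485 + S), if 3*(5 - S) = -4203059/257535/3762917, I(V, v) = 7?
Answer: -1136000696719121443891109/2907248488785 - 11311987579914477482*I*sqrt(574023)/2907248488785 ≈ -3.9075e+11 - 2.948e+9*I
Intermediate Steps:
S = 14536246646984/2907248488785 (S = 5 - (-4203059/257535)/(3*3762917) = 5 - (-4203059*1/257535)/(3*3762917) = 5 - (-4203059)/(772605*3762917) = 5 - 1/3*(-4203059/969082829595) = 5 + 4203059/2907248488785 = 14536246646984/2907248488785 ≈ 5.0000)
l = 2*I*sqrt(574023) (l = sqrt(83*7 - 2296673) = sqrt(581 - 2296673) = sqrt(-2296092) = 2*I*sqrt(574023) ≈ 1515.3*I)
(200849 + l)*(-1945485 + S) = (200849 + 2*I*sqrt(574023))*(-1945485 + 14536246646984/2907248488785) = (200849 + 2*I*sqrt(574023))*(-5655993789957238741/2907248488785) = -1136000696719121443891109/2907248488785 - 11311987579914477482*I*sqrt(574023)/2907248488785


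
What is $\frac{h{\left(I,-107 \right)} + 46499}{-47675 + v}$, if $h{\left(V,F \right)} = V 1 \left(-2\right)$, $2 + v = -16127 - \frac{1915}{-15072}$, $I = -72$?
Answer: $- \frac{703003296}{961651973} \approx -0.73104$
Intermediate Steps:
$v = - \frac{243094373}{15072}$ ($v = -2 - \left(16127 + \frac{1915}{-15072}\right) = -2 - \frac{243064229}{15072} = - \frac{243094373}{15072} \approx -16129.0$)
$h{\left(V,F \right)} = - 2 V$ ($h{\left(V,F \right)} = V \left(-2\right) = - 2 V$)
$\frac{h{\left(I,-107 \right)} + 46499}{-47675 + v} = \frac{\left(-2\right) \left(-72\right) + 46499}{-47675 - \frac{243094373}{15072}} = \frac{144 + 46499}{- \frac{961651973}{15072}} = 46643 \left(- \frac{15072}{961651973}\right) = - \frac{703003296}{961651973}$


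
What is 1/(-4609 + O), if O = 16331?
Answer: 1/11722 ≈ 8.5310e-5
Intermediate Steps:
1/(-4609 + O) = 1/(-4609 + 16331) = 1/11722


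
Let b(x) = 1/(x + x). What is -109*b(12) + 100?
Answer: 2291/24 ≈ 95.458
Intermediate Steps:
b(x) = 1/(2*x)
-109*b(12) + 100 = -109/(2*12) + 100 = -109*1/24 + 100 = -109/24 + 100 = 2291/24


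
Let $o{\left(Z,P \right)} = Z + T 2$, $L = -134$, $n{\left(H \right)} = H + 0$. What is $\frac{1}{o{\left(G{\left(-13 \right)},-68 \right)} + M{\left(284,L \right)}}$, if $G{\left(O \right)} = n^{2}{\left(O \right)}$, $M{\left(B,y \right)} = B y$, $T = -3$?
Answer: $- \frac{1}{37893} \approx -2.639 \cdot 10^{-5}$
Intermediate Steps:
$n{\left(H \right)} = H$
$G{\left(O \right)} = O^{2}$
$o{\left(Z,P \right)} = -6 + Z$ ($o{\left(Z,P \right)} = Z - 6 = -6 + Z$)
$\frac{1}{o{\left(G{\left(-13 \right)},-68 \right)} + M{\left(284,L \right)}} = \frac{1}{\left(-6 + \left(-13\right)^{2}\right) + 284 \left(-134\right)} = \frac{1}{\left(-6 + 169\right) - 38056} = \frac{1}{163 - 38056} = \frac{1}{-37893} = - \frac{1}{37893}$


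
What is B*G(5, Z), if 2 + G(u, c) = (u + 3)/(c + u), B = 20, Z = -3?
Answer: 40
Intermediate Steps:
G(u, c) = -2 + (3 + u)/(c + u) (G(u, c) = -2 + (u + 3)/(c + u) = -2 + (3 + u)/(c + u))
B*G(5, Z) = 20*((3 - 1*5 - 2*(-3))/(-3 + 5)) = 20*((3 - 5 + 6)/2) = 20*((1/2)*4) = 20*2 = 40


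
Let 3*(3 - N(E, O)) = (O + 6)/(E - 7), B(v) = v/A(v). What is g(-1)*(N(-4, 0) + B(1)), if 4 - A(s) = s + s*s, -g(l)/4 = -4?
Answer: 648/11 ≈ 58.909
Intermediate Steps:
g(l) = 16 (g(l) = -4*(-4) = 16)
A(s) = 4 - s - s**2 (A(s) = 4 - (s + s*s) = 4 - (s + s**2) = 4 + (-s - s**2) = 4 - s - s**2)
B(v) = v/(4 - v - v**2)
N(E, O) = 3 - (6 + O)/(3*(-7 + E)) (N(E, O) = 3 - (O + 6)/(3*(E - 7)) = 3 - (6 + O)/(3*(-7 + E)))
g(-1)*(N(-4, 0) + B(1)) = 16*((-69 - 1*0 + 9*(-4))/(3*(-7 - 4)) - 1*1/(-4 + 1 + 1**2)) = 16*((1/3)*(-69 + 0 - 36)/(-11) - 1*1/(-4 + 1 + 1)) = 16*((1/3)*(-1/11)*(-105) - 1*1/(-2)) = 16*(35/11 - 1*1*(-1/2)) = 16*(35/11 + 1/2) = 16*(81/22) = 648/11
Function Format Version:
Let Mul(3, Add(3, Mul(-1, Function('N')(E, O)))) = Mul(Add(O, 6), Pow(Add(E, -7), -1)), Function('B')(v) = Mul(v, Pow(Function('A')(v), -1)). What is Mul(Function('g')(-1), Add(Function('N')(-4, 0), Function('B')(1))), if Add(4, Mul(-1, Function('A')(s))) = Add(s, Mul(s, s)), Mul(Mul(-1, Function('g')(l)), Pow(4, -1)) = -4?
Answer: Rational(648, 11) ≈ 58.909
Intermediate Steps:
Function('g')(l) = 16 (Function('g')(l) = Mul(-4, -4) = 16)
Function('A')(s) = Add(4, Mul(-1, s), Mul(-1, Pow(s, 2))) (Function('A')(s) = Add(4, Mul(-1, Add(s, Mul(s, s)))) = Add(4, Mul(-1, Add(s, Pow(s, 2)))) = Add(4, Add(Mul(-1, s), Mul(-1, Pow(s, 2)))) = Add(4, Mul(-1, s), Mul(-1, Pow(s, 2))))
Function('B')(v) = Mul(v, Pow(Add(4, Mul(-1, v), Mul(-1, Pow(v, 2))), -1))
Function('N')(E, O) = Add(3, Mul(Rational(-1, 3), Pow(Add(-7, E), -1), Add(6, O))) (Function('N')(E, O) = Add(3, Mul(Rational(-1, 3), Mul(Add(O, 6), Pow(Add(E, -7), -1)))) = Add(3, Mul(Rational(-1, 3), Mul(Add(6, O), Pow(Add(-7, E), -1)))) = Add(3, Mul(Rational(-1, 3), Mul(Pow(Add(-7, E), -1), Add(6, O)))) = Add(3, Mul(Rational(-1, 3), Pow(Add(-7, E), -1), Add(6, O))))
Mul(Function('g')(-1), Add(Function('N')(-4, 0), Function('B')(1))) = Mul(16, Add(Mul(Rational(1, 3), Pow(Add(-7, -4), -1), Add(-69, Mul(-1, 0), Mul(9, -4))), Mul(-1, 1, Pow(Add(-4, 1, Pow(1, 2)), -1)))) = Mul(16, Add(Mul(Rational(1, 3), Pow(-11, -1), Add(-69, 0, -36)), Mul(-1, 1, Pow(Add(-4, 1, 1), -1)))) = Mul(16, Add(Mul(Rational(1, 3), Rational(-1, 11), -105), Mul(-1, 1, Pow(-2, -1)))) = Mul(16, Add(Rational(35, 11), Mul(-1, 1, Rational(-1, 2)))) = Mul(16, Add(Rational(35, 11), Rational(1, 2))) = Mul(16, Rational(81, 22)) = Rational(648, 11)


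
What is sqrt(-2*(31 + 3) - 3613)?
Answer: 3*I*sqrt(409) ≈ 60.671*I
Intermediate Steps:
sqrt(-2*(31 + 3) - 3613) = sqrt(-2*34 - 3613) = sqrt(-68 - 3613) = sqrt(-3681) = 3*I*sqrt(409)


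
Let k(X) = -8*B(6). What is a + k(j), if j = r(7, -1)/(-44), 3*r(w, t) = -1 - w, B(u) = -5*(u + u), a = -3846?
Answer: -3366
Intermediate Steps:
B(u) = -10*u
r(w, t) = -⅓ - w/3 (r(w, t) = (-1 - w)/3 = -⅓ - w/3)
j = 2/33 (j = (-⅓ - ⅓*7)/(-44) = (-⅓ - 7/3)*(-1/44) = -8/3*(-1/44) = 2/33 ≈ 0.060606)
k(X) = 480 (k(X) = -(-80)*6 = -8*(-60) = 480)
a + k(j) = -3846 + 480 = -3366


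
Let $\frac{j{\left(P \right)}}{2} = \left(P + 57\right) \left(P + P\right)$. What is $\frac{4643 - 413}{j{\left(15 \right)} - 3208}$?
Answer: $\frac{2115}{556} \approx 3.804$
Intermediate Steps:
$j{\left(P \right)} = 4 P \left(57 + P\right)$ ($j{\left(P \right)} = 2 \left(P + 57\right) \left(P + P\right) = 2 \left(57 + P\right) 2 P = 2 \cdot 2 P \left(57 + P\right) = 4 P \left(57 + P\right)$)
$\frac{4643 - 413}{j{\left(15 \right)} - 3208} = \frac{4643 - 413}{4 \cdot 15 \left(57 + 15\right) - 3208} = \frac{4230}{4 \cdot 15 \cdot 72 - 3208} = \frac{4230}{4320 - 3208} = \frac{4230}{1112} = 4230 \cdot \frac{1}{1112} = \frac{2115}{556}$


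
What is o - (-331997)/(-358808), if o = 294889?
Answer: 105808200315/358808 ≈ 2.9489e+5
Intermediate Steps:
o - (-331997)/(-358808) = 294889 - (-331997)/(-358808) = 294889 - (-331997)*(-1)/358808 = 294889 - 1*331997/358808 = 294889 - 331997/358808 = 105808200315/358808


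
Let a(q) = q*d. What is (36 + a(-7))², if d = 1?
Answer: 841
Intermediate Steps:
a(q) = q (a(q) = q*1 = q)
(36 + a(-7))² = (36 - 7)² = 29² = 841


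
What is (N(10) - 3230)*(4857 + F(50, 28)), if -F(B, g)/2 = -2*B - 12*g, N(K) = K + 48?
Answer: -18172388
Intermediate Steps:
N(K) = 48 + K
F(B, g) = 4*B + 24*g (F(B, g) = -2*(-2*B - 12*g) = -2*(-12*g - 2*B) = 4*B + 24*g)
(N(10) - 3230)*(4857 + F(50, 28)) = ((48 + 10) - 3230)*(4857 + (4*50 + 24*28)) = (58 - 3230)*(4857 + (200 + 672)) = -3172*(4857 + 872) = -3172*5729 = -18172388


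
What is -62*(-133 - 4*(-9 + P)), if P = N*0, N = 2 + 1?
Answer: 6014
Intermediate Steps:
N = 3
P = 0 (P = 3*0 = 0)
-62*(-133 - 4*(-9 + P)) = -62*(-133 - 4*(-9 + 0)) = -62*(-133 - 4*(-9)) = -62*(-133 + 36) = -62*(-97) = 6014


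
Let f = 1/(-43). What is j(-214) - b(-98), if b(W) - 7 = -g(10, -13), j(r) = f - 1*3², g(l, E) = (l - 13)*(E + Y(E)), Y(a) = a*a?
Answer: -20813/43 ≈ -484.02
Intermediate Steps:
f = -1/43 ≈ -0.023256
Y(a) = a²
g(l, E) = (-13 + l)*(E + E²) (g(l, E) = (l - 13)*(E + E²) = (-13 + l)*(E + E²))
j(r) = -388/43 (j(r) = -1/43 - 1*3² = -1/43 - 1*9 = -1/43 - 9 = -388/43)
b(W) = 475 (b(W) = 7 - (-13)*(-13 + 10 - 13*(-13) - 13*10) = 7 - (-13)*(-13 + 10 + 169 - 130) = 7 - (-13)*36 = 7 - 1*(-468) = 7 + 468 = 475)
j(-214) - b(-98) = -388/43 - 1*475 = -388/43 - 475 = -20813/43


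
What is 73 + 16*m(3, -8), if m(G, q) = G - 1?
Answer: 105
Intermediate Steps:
m(G, q) = -1 + G
73 + 16*m(3, -8) = 73 + 16*(-1 + 3) = 73 + 16*2 = 73 + 32 = 105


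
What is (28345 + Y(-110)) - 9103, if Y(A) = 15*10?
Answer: 19392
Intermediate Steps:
Y(A) = 150
(28345 + Y(-110)) - 9103 = (28345 + 150) - 9103 = 28495 - 9103 = 19392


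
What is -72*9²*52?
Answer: -303264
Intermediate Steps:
-72*9²*52 = -72*81*52 = -5832*52 = -303264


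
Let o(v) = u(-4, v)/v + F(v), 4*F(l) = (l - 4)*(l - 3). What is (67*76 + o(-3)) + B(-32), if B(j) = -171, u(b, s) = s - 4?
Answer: 29603/6 ≈ 4933.8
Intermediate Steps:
u(b, s) = -4 + s
F(l) = (-4 + l)*(-3 + l)/4 (F(l) = ((l - 4)*(l - 3))/4 = ((-4 + l)*(-3 + l))/4 = (-4 + l)*(-3 + l)/4)
o(v) = 3 - 7*v/4 + v²/4 + (-4 + v)/v (o(v) = (-4 + v)/v + (3 - 7*v/4 + v²/4) = 3 - 7*v/4 + v²/4 + (-4 + v)/v)
(67*76 + o(-3)) + B(-32) = (67*76 + (4 - 4/(-3) - 7/4*(-3) + (¼)*(-3)²)) - 171 = (5092 + (4 - 4*(-⅓) + 21/4 + (¼)*9)) - 171 = (5092 + (4 + 4/3 + 21/4 + 9/4)) - 171 = (5092 + 77/6) - 171 = 30629/6 - 171 = 29603/6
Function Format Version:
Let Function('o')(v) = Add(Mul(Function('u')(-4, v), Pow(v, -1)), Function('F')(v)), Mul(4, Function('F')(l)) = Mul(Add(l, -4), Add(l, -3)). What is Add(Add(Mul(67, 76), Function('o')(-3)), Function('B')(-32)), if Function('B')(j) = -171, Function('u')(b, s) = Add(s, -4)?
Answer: Rational(29603, 6) ≈ 4933.8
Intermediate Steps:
Function('u')(b, s) = Add(-4, s)
Function('F')(l) = Mul(Rational(1, 4), Add(-4, l), Add(-3, l)) (Function('F')(l) = Mul(Rational(1, 4), Mul(Add(l, -4), Add(l, -3))) = Mul(Rational(1, 4), Mul(Add(-4, l), Add(-3, l))) = Mul(Rational(1, 4), Add(-4, l), Add(-3, l)))
Function('o')(v) = Add(3, Mul(Rational(-7, 4), v), Mul(Rational(1, 4), Pow(v, 2)), Mul(Pow(v, -1), Add(-4, v))) (Function('o')(v) = Add(Mul(Add(-4, v), Pow(v, -1)), Add(3, Mul(Rational(-7, 4), v), Mul(Rational(1, 4), Pow(v, 2)))) = Add(Mul(Pow(v, -1), Add(-4, v)), Add(3, Mul(Rational(-7, 4), v), Mul(Rational(1, 4), Pow(v, 2)))) = Add(3, Mul(Rational(-7, 4), v), Mul(Rational(1, 4), Pow(v, 2)), Mul(Pow(v, -1), Add(-4, v))))
Add(Add(Mul(67, 76), Function('o')(-3)), Function('B')(-32)) = Add(Add(Mul(67, 76), Add(4, Mul(-4, Pow(-3, -1)), Mul(Rational(-7, 4), -3), Mul(Rational(1, 4), Pow(-3, 2)))), -171) = Add(Add(5092, Add(4, Mul(-4, Rational(-1, 3)), Rational(21, 4), Mul(Rational(1, 4), 9))), -171) = Add(Add(5092, Add(4, Rational(4, 3), Rational(21, 4), Rational(9, 4))), -171) = Add(Add(5092, Rational(77, 6)), -171) = Add(Rational(30629, 6), -171) = Rational(29603, 6)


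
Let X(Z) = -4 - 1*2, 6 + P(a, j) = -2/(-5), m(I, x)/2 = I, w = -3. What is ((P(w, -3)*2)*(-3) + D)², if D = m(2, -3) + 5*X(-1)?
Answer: 1444/25 ≈ 57.760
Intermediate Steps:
m(I, x) = 2*I
P(a, j) = -28/5 (P(a, j) = -6 - 2/(-5) = -6 - 2*(-⅕) = -6 + ⅖ = -28/5)
X(Z) = -6 (X(Z) = -4 - 2 = -6)
D = -26 (D = 2*2 + 5*(-6) = 4 - 30 = -26)
((P(w, -3)*2)*(-3) + D)² = (-28/5*2*(-3) - 26)² = (-56/5*(-3) - 26)² = (168/5 - 26)² = (38/5)² = 1444/25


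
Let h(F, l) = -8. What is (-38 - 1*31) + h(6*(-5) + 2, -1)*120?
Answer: -1029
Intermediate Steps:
(-38 - 1*31) + h(6*(-5) + 2, -1)*120 = (-38 - 1*31) - 8*120 = (-38 - 31) - 960 = -69 - 960 = -1029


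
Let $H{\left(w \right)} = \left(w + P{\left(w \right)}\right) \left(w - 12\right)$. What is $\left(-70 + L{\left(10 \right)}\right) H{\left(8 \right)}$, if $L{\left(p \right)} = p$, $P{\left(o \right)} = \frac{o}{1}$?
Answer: $3840$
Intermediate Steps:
$P{\left(o \right)} = o$ ($P{\left(o \right)} = o 1 = o$)
$H{\left(w \right)} = 2 w \left(-12 + w\right)$ ($H{\left(w \right)} = \left(w + w\right) \left(w - 12\right) = 2 w \left(-12 + w\right)$)
$\left(-70 + L{\left(10 \right)}\right) H{\left(8 \right)} = \left(-70 + 10\right) 2 \cdot 8 \left(-12 + 8\right) = - 60 \cdot 2 \cdot 8 \left(-4\right) = \left(-60\right) \left(-64\right) = 3840$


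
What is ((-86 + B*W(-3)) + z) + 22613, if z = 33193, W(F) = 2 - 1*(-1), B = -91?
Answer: 55447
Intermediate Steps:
W(F) = 3 (W(F) = 2 + 1 = 3)
((-86 + B*W(-3)) + z) + 22613 = ((-86 - 91*3) + 33193) + 22613 = ((-86 - 273) + 33193) + 22613 = (-359 + 33193) + 22613 = 32834 + 22613 = 55447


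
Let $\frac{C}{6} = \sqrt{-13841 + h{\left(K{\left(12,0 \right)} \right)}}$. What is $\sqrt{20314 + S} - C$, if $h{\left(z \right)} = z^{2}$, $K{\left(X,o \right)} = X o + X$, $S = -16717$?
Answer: $\sqrt{3597} - 6 i \sqrt{13697} \approx 59.975 - 702.21 i$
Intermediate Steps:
$K{\left(X,o \right)} = X + X o$
$C = 6 i \sqrt{13697}$ ($C = 6 \sqrt{-13841 + \left(12 \left(1 + 0\right)\right)^{2}} = 6 \sqrt{-13841 + \left(12 \cdot 1\right)^{2}} = 6 \sqrt{-13841 + 12^{2}} = 6 \sqrt{-13841 + 144} = 6 \sqrt{-13697} = 6 i \sqrt{13697} \approx 702.21 i$)
$\sqrt{20314 + S} - C = \sqrt{20314 - 16717} - 6 i \sqrt{13697} = \sqrt{3597} - 6 i \sqrt{13697}$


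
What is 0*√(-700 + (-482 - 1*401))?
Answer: 0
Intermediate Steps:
0*√(-700 + (-482 - 1*401)) = 0*√(-700 + (-482 - 401)) = 0*√(-700 - 883) = 0*√(-1583) = 0*(I*√1583) = 0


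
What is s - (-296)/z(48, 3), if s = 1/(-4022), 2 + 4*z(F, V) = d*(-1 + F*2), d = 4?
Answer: 2380835/760158 ≈ 3.1320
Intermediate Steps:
z(F, V) = -3/2 + 2*F (z(F, V) = -1/2 + (4*(-1 + F*2))/4 = -1/2 + (4*(-1 + 2*F))/4 = -1/2 + (-4 + 8*F)/4 = -1/2 + (-1 + 2*F) = -3/2 + 2*F)
s = -1/4022 ≈ -0.00024863
s - (-296)/z(48, 3) = -1/4022 - (-296)/(-3/2 + 2*48) = -1/4022 - (-296)/(-3/2 + 96) = -1/4022 - (-296)/189/2 = -1/4022 - (-296)*2/189 = -1/4022 - 1*(-592/189) = -1/4022 + 592/189 = 2380835/760158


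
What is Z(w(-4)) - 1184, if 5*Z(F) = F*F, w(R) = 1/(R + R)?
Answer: -378879/320 ≈ -1184.0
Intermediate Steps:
w(R) = 1/(2*R)
Z(F) = F²/5 (Z(F) = (F*F)/5 = F²/5)
Z(w(-4)) - 1184 = ((½)/(-4))²/5 - 1184 = ((½)*(-¼))²/5 - 1184 = (-⅛)²/5 - 1184 = (⅕)*(1/64) - 1184 = 1/320 - 1184 = -378879/320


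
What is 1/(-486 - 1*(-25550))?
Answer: 1/25064 ≈ 3.9898e-5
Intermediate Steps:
1/(-486 - 1*(-25550)) = 1/(-486 + 25550) = 1/25064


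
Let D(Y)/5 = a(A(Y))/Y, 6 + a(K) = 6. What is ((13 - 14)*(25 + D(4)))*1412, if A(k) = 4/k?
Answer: -35300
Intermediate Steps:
a(K) = 0 (a(K) = -6 + 6 = 0)
D(Y) = 0 (D(Y) = 5*(0/Y) = 5*0 = 0)
((13 - 14)*(25 + D(4)))*1412 = ((13 - 14)*(25 + 0))*1412 = -1*25*1412 = -25*1412 = -35300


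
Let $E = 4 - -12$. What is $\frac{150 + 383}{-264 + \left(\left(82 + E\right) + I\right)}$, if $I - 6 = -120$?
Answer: $- \frac{533}{280} \approx -1.9036$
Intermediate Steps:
$E = 16$ ($E = 4 + 12 = 16$)
$I = -114$ ($I = 6 - 120 = -114$)
$\frac{150 + 383}{-264 + \left(\left(82 + E\right) + I\right)} = \frac{150 + 383}{-264 + \left(\left(82 + 16\right) - 114\right)} = \frac{533}{-264 + \left(98 - 114\right)} = \frac{533}{-264 - 16} = \frac{533}{-280} = 533 \left(- \frac{1}{280}\right) = - \frac{533}{280}$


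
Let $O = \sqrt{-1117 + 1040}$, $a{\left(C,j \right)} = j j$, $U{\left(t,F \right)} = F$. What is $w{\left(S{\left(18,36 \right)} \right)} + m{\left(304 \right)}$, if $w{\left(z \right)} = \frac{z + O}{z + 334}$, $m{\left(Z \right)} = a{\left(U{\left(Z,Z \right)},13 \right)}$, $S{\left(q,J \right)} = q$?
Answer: $\frac{29753}{176} + \frac{i \sqrt{77}}{352} \approx 169.05 + 0.024929 i$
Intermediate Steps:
$a{\left(C,j \right)} = j^{2}$
$O = i \sqrt{77}$ ($O = \sqrt{-77} = i \sqrt{77} \approx 8.775 i$)
$m{\left(Z \right)} = 169$ ($m{\left(Z \right)} = 13^{2} = 169$)
$w{\left(z \right)} = \frac{z + i \sqrt{77}}{334 + z}$ ($w{\left(z \right)} = \frac{z + i \sqrt{77}}{z + 334} = \frac{z + i \sqrt{77}}{334 + z}$)
$w{\left(S{\left(18,36 \right)} \right)} + m{\left(304 \right)} = \frac{18 + i \sqrt{77}}{334 + 18} + 169 = \frac{18 + i \sqrt{77}}{352} + 169 = \left(\frac{9}{176} + \frac{i \sqrt{77}}{352}\right) + 169 = \frac{29753}{176} + \frac{i \sqrt{77}}{352}$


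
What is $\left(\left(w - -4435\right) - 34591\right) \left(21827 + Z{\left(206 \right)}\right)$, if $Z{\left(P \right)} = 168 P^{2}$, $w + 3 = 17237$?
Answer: $-92406191150$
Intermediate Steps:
$w = 17234$ ($w = -3 + 17237 = 17234$)
$\left(\left(w - -4435\right) - 34591\right) \left(21827 + Z{\left(206 \right)}\right) = \left(\left(17234 - -4435\right) - 34591\right) \left(21827 + 168 \cdot 206^{2}\right) = \left(\left(17234 + 4435\right) - 34591\right) \left(21827 + 168 \cdot 42436\right) = \left(21669 - 34591\right) \left(21827 + 7129248\right) = \left(-12922\right) 7151075 = -92406191150$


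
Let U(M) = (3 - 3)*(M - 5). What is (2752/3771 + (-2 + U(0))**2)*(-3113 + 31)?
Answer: -54970552/3771 ≈ -14577.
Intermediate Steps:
U(M) = 0 (U(M) = 0*(-5 + M) = 0)
(2752/3771 + (-2 + U(0))**2)*(-3113 + 31) = (2752/3771 + (-2 + 0)**2)*(-3113 + 31) = (2752*(1/3771) + (-2)**2)*(-3082) = (2752/3771 + 4)*(-3082) = (17836/3771)*(-3082) = -54970552/3771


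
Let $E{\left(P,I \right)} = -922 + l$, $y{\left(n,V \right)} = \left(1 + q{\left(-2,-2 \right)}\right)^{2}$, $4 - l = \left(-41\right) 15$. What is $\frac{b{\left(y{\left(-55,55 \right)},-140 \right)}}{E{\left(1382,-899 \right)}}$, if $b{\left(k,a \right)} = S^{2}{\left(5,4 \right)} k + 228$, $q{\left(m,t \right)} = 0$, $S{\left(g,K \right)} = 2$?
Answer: $- \frac{232}{303} \approx -0.76568$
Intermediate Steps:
$l = 619$ ($l = 4 - \left(-41\right) 15 = 4 - -615 = 4 + 615 = 619$)
$y{\left(n,V \right)} = 1$ ($y{\left(n,V \right)} = \left(1 + 0\right)^{2} = 1^{2} = 1$)
$b{\left(k,a \right)} = 228 + 4 k$ ($b{\left(k,a \right)} = 2^{2} k + 228 = 4 k + 228 = 228 + 4 k$)
$E{\left(P,I \right)} = -303$ ($E{\left(P,I \right)} = -922 + 619 = -303$)
$\frac{b{\left(y{\left(-55,55 \right)},-140 \right)}}{E{\left(1382,-899 \right)}} = \frac{228 + 4 \cdot 1}{-303} = \left(228 + 4\right) \left(- \frac{1}{303}\right) = 232 \left(- \frac{1}{303}\right) = - \frac{232}{303}$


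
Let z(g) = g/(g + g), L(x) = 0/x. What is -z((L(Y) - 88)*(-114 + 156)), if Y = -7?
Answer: -½ ≈ -0.50000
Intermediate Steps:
L(x) = 0
z(g) = ½ (z(g) = g/((2*g)) = (1/(2*g))*g = ½)
-z((L(Y) - 88)*(-114 + 156)) = -1*½ = -½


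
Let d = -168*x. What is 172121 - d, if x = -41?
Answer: 165233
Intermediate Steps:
d = 6888 (d = -168*(-41) = 6888)
172121 - d = 172121 - 1*6888 = 172121 - 6888 = 165233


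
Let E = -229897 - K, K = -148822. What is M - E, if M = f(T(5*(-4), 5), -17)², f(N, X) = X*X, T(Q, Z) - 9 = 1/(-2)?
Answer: 164596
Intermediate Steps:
T(Q, Z) = 17/2 (T(Q, Z) = 9 + 1/(-2) = 9 - ½ = 17/2)
f(N, X) = X²
E = -81075 (E = -229897 - 1*(-148822) = -229897 + 148822 = -81075)
M = 83521 (M = ((-17)²)² = 289² = 83521)
M - E = 83521 - 1*(-81075) = 83521 + 81075 = 164596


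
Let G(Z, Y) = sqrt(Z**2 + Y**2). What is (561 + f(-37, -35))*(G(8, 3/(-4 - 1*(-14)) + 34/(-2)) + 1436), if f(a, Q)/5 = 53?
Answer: 1186136 + 413*sqrt(34289)/5 ≈ 1.2014e+6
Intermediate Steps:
f(a, Q) = 265 (f(a, Q) = 5*53 = 265)
G(Z, Y) = sqrt(Y**2 + Z**2)
(561 + f(-37, -35))*(G(8, 3/(-4 - 1*(-14)) + 34/(-2)) + 1436) = (561 + 265)*(sqrt((3/(-4 - 1*(-14)) + 34/(-2))**2 + 8**2) + 1436) = 826*(sqrt((3/(-4 + 14) + 34*(-1/2))**2 + 64) + 1436) = 826*(sqrt((3/10 - 17)**2 + 64) + 1436) = 826*(sqrt((-167/10)**2 + 64) + 1436) = 826*(sqrt(27889/100 + 64) + 1436) = 826*(sqrt(34289/100) + 1436) = 826*(sqrt(34289)/10 + 1436) = 826*(1436 + sqrt(34289)/10) = 1186136 + 413*sqrt(34289)/5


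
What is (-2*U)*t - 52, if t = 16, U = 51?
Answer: -1684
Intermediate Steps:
(-2*U)*t - 52 = -2*51*16 - 52 = -102*16 - 52 = -1632 - 52 = -1684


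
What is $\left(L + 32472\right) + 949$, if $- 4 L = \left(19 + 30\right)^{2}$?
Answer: $\frac{131283}{4} \approx 32821.0$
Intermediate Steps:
$L = - \frac{2401}{4}$ ($L = - \frac{\left(19 + 30\right)^{2}}{4} = - \frac{49^{2}}{4} = \left(- \frac{1}{4}\right) 2401 = - \frac{2401}{4} \approx -600.25$)
$\left(L + 32472\right) + 949 = \left(- \frac{2401}{4} + 32472\right) + 949 = \frac{127487}{4} + 949 = \frac{131283}{4}$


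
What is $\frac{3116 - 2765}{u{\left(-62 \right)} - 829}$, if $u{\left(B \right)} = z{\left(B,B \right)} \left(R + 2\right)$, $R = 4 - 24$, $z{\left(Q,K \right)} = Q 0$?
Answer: $- \frac{351}{829} \approx -0.4234$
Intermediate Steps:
$z{\left(Q,K \right)} = 0$
$R = -20$ ($R = 4 - 24 = -20$)
$u{\left(B \right)} = 0$ ($u{\left(B \right)} = 0 \left(-20 + 2\right) = 0 \left(-18\right) = 0$)
$\frac{3116 - 2765}{u{\left(-62 \right)} - 829} = \frac{3116 - 2765}{0 - 829} = \frac{351}{-829} = 351 \left(- \frac{1}{829}\right) = - \frac{351}{829}$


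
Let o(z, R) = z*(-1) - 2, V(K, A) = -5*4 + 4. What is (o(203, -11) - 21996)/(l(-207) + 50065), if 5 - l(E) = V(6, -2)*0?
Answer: -22201/50070 ≈ -0.44340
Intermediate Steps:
V(K, A) = -16 (V(K, A) = -20 + 4 = -16)
l(E) = 5 (l(E) = 5 - (-16)*0 = 5 - 1*0 = 5 + 0 = 5)
o(z, R) = -2 - z (o(z, R) = -z - 2 = -2 - z)
(o(203, -11) - 21996)/(l(-207) + 50065) = ((-2 - 1*203) - 21996)/(5 + 50065) = ((-2 - 203) - 21996)/50070 = (-205 - 21996)*(1/50070) = -22201*1/50070 = -22201/50070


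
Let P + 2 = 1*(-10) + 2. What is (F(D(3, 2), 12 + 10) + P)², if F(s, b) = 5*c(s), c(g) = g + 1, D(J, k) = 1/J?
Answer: 100/9 ≈ 11.111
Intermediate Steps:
c(g) = 1 + g
P = -10 (P = -2 + (1*(-10) + 2) = -2 + (-10 + 2) = -2 - 8 = -10)
F(s, b) = 5 + 5*s (F(s, b) = 5*(1 + s) = 5 + 5*s)
(F(D(3, 2), 12 + 10) + P)² = ((5 + 5/3) - 10)² = (20/3 - 10)² = (-10/3)² = 100/9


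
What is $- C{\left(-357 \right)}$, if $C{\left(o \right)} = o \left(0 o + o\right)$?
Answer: $-127449$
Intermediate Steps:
$C{\left(o \right)} = o^{2}$ ($C{\left(o \right)} = o \left(0 + o\right) = o o = o^{2}$)
$- C{\left(-357 \right)} = - \left(-357\right)^{2} = \left(-1\right) 127449 = -127449$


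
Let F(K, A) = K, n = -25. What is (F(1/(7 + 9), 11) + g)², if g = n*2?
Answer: 638401/256 ≈ 2493.8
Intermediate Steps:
g = -50 (g = -25*2 = -50)
(F(1/(7 + 9), 11) + g)² = (1/(7 + 9) - 50)² = (1/16 - 50)² = (-799/16)² = 638401/256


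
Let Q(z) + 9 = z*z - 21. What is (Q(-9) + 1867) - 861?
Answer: 1057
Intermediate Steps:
Q(z) = -30 + z² (Q(z) = -9 + (z*z - 21) = -9 + (z² - 21) = -9 + (-21 + z²) = -30 + z²)
(Q(-9) + 1867) - 861 = ((-30 + (-9)²) + 1867) - 861 = ((-30 + 81) + 1867) - 861 = (51 + 1867) - 861 = 1918 - 861 = 1057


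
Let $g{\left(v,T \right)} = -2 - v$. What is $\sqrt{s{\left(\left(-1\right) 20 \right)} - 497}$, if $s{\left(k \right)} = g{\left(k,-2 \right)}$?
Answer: $i \sqrt{479} \approx 21.886 i$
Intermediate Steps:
$s{\left(k \right)} = -2 - k$
$\sqrt{s{\left(\left(-1\right) 20 \right)} - 497} = \sqrt{\left(-2 - \left(-1\right) 20\right) - 497} = \sqrt{\left(-2 - -20\right) - 497} = \sqrt{\left(-2 + 20\right) - 497} = \sqrt{18 - 497} = \sqrt{-479} = i \sqrt{479}$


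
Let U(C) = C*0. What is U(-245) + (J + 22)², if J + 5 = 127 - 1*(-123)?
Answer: 71289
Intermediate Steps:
U(C) = 0
J = 245 (J = -5 + (127 - 1*(-123)) = -5 + (127 + 123) = -5 + 250 = 245)
U(-245) + (J + 22)² = 0 + (245 + 22)² = 0 + 267² = 0 + 71289 = 71289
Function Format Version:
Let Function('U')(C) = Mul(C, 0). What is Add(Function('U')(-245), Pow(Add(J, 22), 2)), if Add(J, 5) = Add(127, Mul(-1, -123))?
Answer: 71289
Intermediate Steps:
Function('U')(C) = 0
J = 245 (J = Add(-5, Add(127, Mul(-1, -123))) = Add(-5, Add(127, 123)) = Add(-5, 250) = 245)
Add(Function('U')(-245), Pow(Add(J, 22), 2)) = Add(0, Pow(Add(245, 22), 2)) = Add(0, Pow(267, 2)) = Add(0, 71289) = 71289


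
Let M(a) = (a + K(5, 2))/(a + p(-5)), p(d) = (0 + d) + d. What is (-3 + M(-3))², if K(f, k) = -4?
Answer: 1024/169 ≈ 6.0592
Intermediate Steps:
p(d) = 2*d (p(d) = d + d = 2*d)
M(a) = (-4 + a)/(-10 + a) (M(a) = (a - 4)/(a + 2*(-5)) = (-4 + a)/(a - 10) = (-4 + a)/(-10 + a))
(-3 + M(-3))² = (-3 + (-4 - 3)/(-10 - 3))² = (-3 - 7/(-13))² = (-3 - 1/13*(-7))² = (-3 + 7/13)² = (-32/13)² = 1024/169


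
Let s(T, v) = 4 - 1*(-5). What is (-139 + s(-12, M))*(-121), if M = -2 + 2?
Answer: 15730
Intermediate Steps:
M = 0
s(T, v) = 9 (s(T, v) = 4 + 5 = 9)
(-139 + s(-12, M))*(-121) = (-139 + 9)*(-121) = -130*(-121) = 15730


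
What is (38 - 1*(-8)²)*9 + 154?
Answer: -80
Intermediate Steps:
(38 - 1*(-8)²)*9 + 154 = (38 - 1*64)*9 + 154 = (38 - 64)*9 + 154 = -26*9 + 154 = -234 + 154 = -80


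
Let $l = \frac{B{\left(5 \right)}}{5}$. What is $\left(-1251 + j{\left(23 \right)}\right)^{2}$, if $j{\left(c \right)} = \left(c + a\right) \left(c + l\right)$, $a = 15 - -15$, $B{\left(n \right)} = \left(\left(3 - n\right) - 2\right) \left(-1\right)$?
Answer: $\frac{2704}{25} \approx 108.16$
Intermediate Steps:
$B{\left(n \right)} = -1 + n$ ($B{\left(n \right)} = \left(1 - n\right) \left(-1\right) = -1 + n$)
$l = \frac{4}{5}$ ($l = \frac{-1 + 5}{5} = 4 \cdot \frac{1}{5} = \frac{4}{5} \approx 0.8$)
$a = 30$ ($a = 15 + 15 = 30$)
$j{\left(c \right)} = \left(30 + c\right) \left(\frac{4}{5} + c\right)$ ($j{\left(c \right)} = \left(c + 30\right) \left(c + \frac{4}{5}\right) = \left(30 + c\right) \left(\frac{4}{5} + c\right)$)
$\left(-1251 + j{\left(23 \right)}\right)^{2} = \left(-1251 + \left(24 + 23^{2} + \frac{154}{5} \cdot 23\right)\right)^{2} = \left(-1251 + \left(24 + 529 + \frac{3542}{5}\right)\right)^{2} = \left(-1251 + \frac{6307}{5}\right)^{2} = \left(\frac{52}{5}\right)^{2} = \frac{2704}{25}$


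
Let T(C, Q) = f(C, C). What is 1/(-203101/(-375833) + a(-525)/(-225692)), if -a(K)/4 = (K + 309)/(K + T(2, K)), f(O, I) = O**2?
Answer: 11048130812039/5970515963611 ≈ 1.8504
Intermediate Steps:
T(C, Q) = C**2
a(K) = -4*(309 + K)/(4 + K) (a(K) = -4*(K + 309)/(K + 2**2) = -4*(309 + K)/(K + 4) = -4*(309 + K)/(4 + K))
1/(-203101/(-375833) + a(-525)/(-225692)) = 1/(-203101/(-375833) + (4*(-309 - 1*(-525))/(4 - 525))/(-225692)) = 1/(-203101*(-1/375833) + (4*(-309 + 525)/(-521))*(-1/225692)) = 1/(203101/375833 + (4*(-1/521)*216)*(-1/225692)) = 1/(203101/375833 - 864/521*(-1/225692)) = 1/(203101/375833 + 216/29396383) = 1/(5970515963611/11048130812039) = 11048130812039/5970515963611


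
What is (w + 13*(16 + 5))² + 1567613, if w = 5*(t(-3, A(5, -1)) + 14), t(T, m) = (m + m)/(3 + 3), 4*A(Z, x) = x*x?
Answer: 242718913/144 ≈ 1.6855e+6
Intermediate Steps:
A(Z, x) = x²/4 (A(Z, x) = (x*x)/4 = x²/4)
t(T, m) = m/3 (t(T, m) = (2*m)/6 = (2*m)*(⅙) = m/3)
w = 845/12 (w = 5*(((¼)*(-1)²)/3 + 14) = 5*(((¼)*1)/3 + 14) = 5*((⅓)*(¼) + 14) = 5*(1/12 + 14) = 5*(169/12) = 845/12 ≈ 70.417)
(w + 13*(16 + 5))² + 1567613 = (845/12 + 13*(16 + 5))² + 1567613 = (845/12 + 13*21)² + 1567613 = (845/12 + 273)² + 1567613 = (4121/12)² + 1567613 = 16982641/144 + 1567613 = 242718913/144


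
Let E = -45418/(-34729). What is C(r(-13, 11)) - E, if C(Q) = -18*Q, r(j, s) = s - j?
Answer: -15048346/34729 ≈ -433.31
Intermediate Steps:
E = 45418/34729 (E = -45418*(-1/34729) = 45418/34729 ≈ 1.3078)
C(r(-13, 11)) - E = -18*(11 - 1*(-13)) - 1*45418/34729 = -18*(11 + 13) - 45418/34729 = -18*24 - 45418/34729 = -432 - 45418/34729 = -15048346/34729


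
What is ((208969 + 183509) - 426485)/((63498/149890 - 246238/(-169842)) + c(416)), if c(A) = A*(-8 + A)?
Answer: -216434298560415/1080229543978444 ≈ -0.20036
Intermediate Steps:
((208969 + 183509) - 426485)/((63498/149890 - 246238/(-169842)) + c(416)) = ((208969 + 183509) - 426485)/((63498/149890 - 246238/(-169842)) + 416*(-8 + 416)) = (392478 - 426485)/((63498*(1/149890) - 246238*(-1/169842)) + 416*408) = -34007/((31749/74945 + 123119/84921) + 169728) = -34007/(11923310284/6364404345 + 169728) = -34007/1080229543978444/6364404345 = -34007*6364404345/1080229543978444 = -216434298560415/1080229543978444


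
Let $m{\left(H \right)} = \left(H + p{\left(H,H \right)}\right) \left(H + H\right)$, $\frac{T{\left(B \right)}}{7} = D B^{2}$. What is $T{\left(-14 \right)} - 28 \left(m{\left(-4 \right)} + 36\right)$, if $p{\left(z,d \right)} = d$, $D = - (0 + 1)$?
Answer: $-4172$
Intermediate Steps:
$D = -1$ ($D = \left(-1\right) 1 = -1$)
$T{\left(B \right)} = - 7 B^{2}$ ($T{\left(B \right)} = 7 \left(- B^{2}\right) = - 7 B^{2}$)
$m{\left(H \right)} = 4 H^{2}$ ($m{\left(H \right)} = \left(H + H\right) \left(H + H\right) = 2 H 2 H = 4 H^{2}$)
$T{\left(-14 \right)} - 28 \left(m{\left(-4 \right)} + 36\right) = - 7 \left(-14\right)^{2} - 28 \left(4 \left(-4\right)^{2} + 36\right) = \left(-7\right) 196 - 28 \left(4 \cdot 16 + 36\right) = -1372 - 28 \left(64 + 36\right) = -1372 - 28 \cdot 100 = -1372 - 2800 = -4172$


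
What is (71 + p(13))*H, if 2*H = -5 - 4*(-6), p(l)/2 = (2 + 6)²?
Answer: 3781/2 ≈ 1890.5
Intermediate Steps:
p(l) = 128 (p(l) = 2*(2 + 6)² = 2*8² = 2*64 = 128)
H = 19/2 (H = (-5 - 4*(-6))/2 = (-5 + 24)/2 = (½)*19 = 19/2 ≈ 9.5000)
(71 + p(13))*H = (71 + 128)*(19/2) = 199*(19/2) = 3781/2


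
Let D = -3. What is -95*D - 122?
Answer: 163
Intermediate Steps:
-95*D - 122 = -95*(-3) - 122 = 285 - 122 = 163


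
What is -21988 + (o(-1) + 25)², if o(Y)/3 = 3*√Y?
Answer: -21444 + 450*I ≈ -21444.0 + 450.0*I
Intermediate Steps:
o(Y) = 9*√Y (o(Y) = 3*(3*√Y) = 9*√Y)
-21988 + (o(-1) + 25)² = -21988 + (9*√(-1) + 25)² = -21988 + (9*I + 25)² = -21988 + (25 + 9*I)²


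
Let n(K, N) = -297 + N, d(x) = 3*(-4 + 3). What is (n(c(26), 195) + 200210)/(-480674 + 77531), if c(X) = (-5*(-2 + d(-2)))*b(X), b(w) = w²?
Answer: -200108/403143 ≈ -0.49637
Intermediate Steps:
d(x) = -3 (d(x) = 3*(-1) = -3)
c(X) = 25*X² (c(X) = (-5*(-2 - 3))*X² = (-5*(-5))*X² = 25*X²)
(n(c(26), 195) + 200210)/(-480674 + 77531) = ((-297 + 195) + 200210)/(-480674 + 77531) = (-102 + 200210)/(-403143) = 200108*(-1/403143) = -200108/403143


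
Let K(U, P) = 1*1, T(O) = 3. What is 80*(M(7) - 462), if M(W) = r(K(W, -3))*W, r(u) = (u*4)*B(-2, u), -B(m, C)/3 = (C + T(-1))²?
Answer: -144480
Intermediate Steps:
K(U, P) = 1
B(m, C) = -3*(3 + C)² (B(m, C) = -3*(C + 3)² = -3*(3 + C)²)
r(u) = -12*u*(3 + u)² (r(u) = (u*4)*(-3*(3 + u)²) = (4*u)*(-3*(3 + u)²) = -12*u*(3 + u)²)
M(W) = -192*W (M(W) = (-12*1*(3 + 1)²)*W = (-12*1*4²)*W = (-12*1*16)*W = -192*W)
80*(M(7) - 462) = 80*(-192*7 - 462) = 80*(-1344 - 462) = 80*(-1806) = -144480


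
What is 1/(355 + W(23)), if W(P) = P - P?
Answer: 1/355 ≈ 0.0028169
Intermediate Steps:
W(P) = 0
1/(355 + W(23)) = 1/(355 + 0) = 1/355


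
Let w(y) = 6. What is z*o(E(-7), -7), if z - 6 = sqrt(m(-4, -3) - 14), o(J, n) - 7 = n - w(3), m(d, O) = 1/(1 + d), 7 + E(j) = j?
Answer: -36 - 2*I*sqrt(129) ≈ -36.0 - 22.716*I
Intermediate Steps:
E(j) = -7 + j
o(J, n) = 1 + n (o(J, n) = 7 + (n - 1*6) = 7 + (n - 6) = 7 + (-6 + n) = 1 + n)
z = 6 + I*sqrt(129)/3 (z = 6 + sqrt(1/(1 - 4) - 14) = 6 + sqrt(1/(-3) - 14) = 6 + sqrt(-1/3 - 14) = 6 + sqrt(-43/3) = 6 + I*sqrt(129)/3 ≈ 6.0 + 3.7859*I)
z*o(E(-7), -7) = (6 + I*sqrt(129)/3)*(1 - 7) = (6 + I*sqrt(129)/3)*(-6) = -36 - 2*I*sqrt(129)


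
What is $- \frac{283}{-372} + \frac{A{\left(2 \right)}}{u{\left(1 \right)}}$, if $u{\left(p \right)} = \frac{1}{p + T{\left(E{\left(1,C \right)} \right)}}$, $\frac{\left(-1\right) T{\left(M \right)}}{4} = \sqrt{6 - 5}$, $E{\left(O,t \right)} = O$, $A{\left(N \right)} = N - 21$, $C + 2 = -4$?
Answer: $\frac{21487}{372} \approx 57.761$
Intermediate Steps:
$C = -6$ ($C = -2 - 4 = -6$)
$A{\left(N \right)} = -21 + N$
$T{\left(M \right)} = -4$ ($T{\left(M \right)} = - 4 \sqrt{6 - 5} = - 4 \sqrt{1} = \left(-4\right) 1 = -4$)
$u{\left(p \right)} = \frac{1}{-4 + p}$ ($u{\left(p \right)} = \frac{1}{p - 4} = \frac{1}{-4 + p}$)
$- \frac{283}{-372} + \frac{A{\left(2 \right)}}{u{\left(1 \right)}} = - \frac{283}{-372} + \frac{-21 + 2}{\frac{1}{-4 + 1}} = \left(-283\right) \left(- \frac{1}{372}\right) - \frac{19}{\frac{1}{-3}} = \frac{283}{372} - \frac{19}{- \frac{1}{3}} = \frac{283}{372} - -57 = \frac{283}{372} + 57 = \frac{21487}{372}$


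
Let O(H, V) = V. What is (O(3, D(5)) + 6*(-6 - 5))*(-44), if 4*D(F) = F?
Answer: 2849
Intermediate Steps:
D(F) = F/4
(O(3, D(5)) + 6*(-6 - 5))*(-44) = ((¼)*5 + 6*(-6 - 5))*(-44) = (5/4 + 6*(-11))*(-44) = (5/4 - 66)*(-44) = -259/4*(-44) = 2849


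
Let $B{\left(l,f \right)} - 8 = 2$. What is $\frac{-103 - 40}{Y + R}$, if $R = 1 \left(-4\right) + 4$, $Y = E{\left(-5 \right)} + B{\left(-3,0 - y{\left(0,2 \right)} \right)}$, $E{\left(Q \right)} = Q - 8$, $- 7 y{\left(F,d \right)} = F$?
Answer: $\frac{143}{3} \approx 47.667$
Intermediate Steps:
$y{\left(F,d \right)} = - \frac{F}{7}$
$B{\left(l,f \right)} = 10$ ($B{\left(l,f \right)} = 8 + 2 = 10$)
$E{\left(Q \right)} = -8 + Q$
$Y = -3$ ($Y = \left(-8 - 5\right) + 10 = -13 + 10 = -3$)
$R = 0$ ($R = -4 + 4 = 0$)
$\frac{-103 - 40}{Y + R} = \frac{-103 - 40}{-3 + 0} = - \frac{143}{-3} = \left(-143\right) \left(- \frac{1}{3}\right) = \frac{143}{3}$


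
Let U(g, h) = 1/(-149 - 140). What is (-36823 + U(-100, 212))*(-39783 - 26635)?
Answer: 706810260464/289 ≈ 2.4457e+9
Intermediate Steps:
U(g, h) = -1/289 (U(g, h) = 1/(-289) = -1/289)
(-36823 + U(-100, 212))*(-39783 - 26635) = (-36823 - 1/289)*(-39783 - 26635) = -10641848/289*(-66418) = 706810260464/289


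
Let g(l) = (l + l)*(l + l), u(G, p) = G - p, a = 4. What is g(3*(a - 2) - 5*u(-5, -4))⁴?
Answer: 54875873536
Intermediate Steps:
g(l) = 4*l² (g(l) = (2*l)*(2*l) = 4*l²)
g(3*(a - 2) - 5*u(-5, -4))⁴ = (4*(3*(4 - 2) - 5*(-5 - 1*(-4)))²)⁴ = (4*(3*2 - 5*(-5 + 4))²)⁴ = (4*(6 - 5*(-1))²)⁴ = (4*(6 + 5)²)⁴ = (4*11²)⁴ = (4*121)⁴ = 484⁴ = 54875873536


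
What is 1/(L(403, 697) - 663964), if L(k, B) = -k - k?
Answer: -1/664770 ≈ -1.5043e-6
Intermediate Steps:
L(k, B) = -2*k
1/(L(403, 697) - 663964) = 1/(-2*403 - 663964) = 1/(-806 - 663964) = 1/(-664770) = -1/664770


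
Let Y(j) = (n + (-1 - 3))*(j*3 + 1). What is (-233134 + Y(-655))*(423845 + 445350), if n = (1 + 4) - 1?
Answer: -202638907130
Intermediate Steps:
n = 4 (n = 5 - 1 = 4)
Y(j) = 0 (Y(j) = (4 + (-1 - 3))*(j*3 + 1) = (4 - 4)*(3*j + 1) = 0*(1 + 3*j) = 0)
(-233134 + Y(-655))*(423845 + 445350) = (-233134 + 0)*(423845 + 445350) = -233134*869195 = -202638907130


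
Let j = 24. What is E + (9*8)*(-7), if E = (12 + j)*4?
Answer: -360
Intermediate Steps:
E = 144 (E = (12 + 24)*4 = 36*4 = 144)
E + (9*8)*(-7) = 144 + (9*8)*(-7) = 144 + 72*(-7) = 144 - 504 = -360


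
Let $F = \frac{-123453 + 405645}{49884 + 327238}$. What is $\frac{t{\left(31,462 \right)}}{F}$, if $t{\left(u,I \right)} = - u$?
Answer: $- \frac{5845391}{141096} \approx -41.428$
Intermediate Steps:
$F = \frac{141096}{188561}$ ($F = \frac{282192}{377122} = 282192 \cdot \frac{1}{377122} = \frac{141096}{188561} \approx 0.74828$)
$\frac{t{\left(31,462 \right)}}{F} = \frac{\left(-1\right) 31}{\frac{141096}{188561}} = \left(-31\right) \frac{188561}{141096} = - \frac{5845391}{141096}$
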